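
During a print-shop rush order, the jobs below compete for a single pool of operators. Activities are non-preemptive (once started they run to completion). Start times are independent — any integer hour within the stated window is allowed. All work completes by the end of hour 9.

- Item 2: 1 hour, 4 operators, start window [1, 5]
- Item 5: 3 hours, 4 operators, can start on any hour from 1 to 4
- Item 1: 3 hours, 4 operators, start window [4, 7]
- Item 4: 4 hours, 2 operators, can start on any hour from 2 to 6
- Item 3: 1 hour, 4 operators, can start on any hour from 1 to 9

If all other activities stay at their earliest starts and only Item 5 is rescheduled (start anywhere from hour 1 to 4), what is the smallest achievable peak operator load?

Item 5@1: h1:12  h2:6  h3:6  h4:6  h5:6  h6:4  h7:0  h8:0  h9:0 → peak 12
Item 5@2: h1:8  h2:6  h3:6  h4:10  h5:6  h6:4  h7:0  h8:0  h9:0 → peak 10
Item 5@3: h1:8  h2:2  h3:6  h4:10  h5:10  h6:4  h7:0  h8:0  h9:0 → peak 10
Item 5@4: h1:8  h2:2  h3:2  h4:10  h5:10  h6:8  h7:0  h8:0  h9:0 → peak 10
Best is Item 5@2, peak 10.

10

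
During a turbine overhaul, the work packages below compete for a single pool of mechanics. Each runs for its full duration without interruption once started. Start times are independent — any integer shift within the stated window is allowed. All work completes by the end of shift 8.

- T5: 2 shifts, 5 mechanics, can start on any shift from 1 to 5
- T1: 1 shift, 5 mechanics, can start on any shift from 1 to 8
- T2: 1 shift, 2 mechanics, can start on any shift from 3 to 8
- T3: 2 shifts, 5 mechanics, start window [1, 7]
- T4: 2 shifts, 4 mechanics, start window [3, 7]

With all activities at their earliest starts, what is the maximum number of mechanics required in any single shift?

15

Early-start schedule: T5@1, T1@1, T2@3, T3@1, T4@3.
Load per shift: shift 1: 15, shift 2: 10, shift 3: 6, shift 4: 4, shift 5: 0, shift 6: 0, shift 7: 0, shift 8: 0.
Peak is 15.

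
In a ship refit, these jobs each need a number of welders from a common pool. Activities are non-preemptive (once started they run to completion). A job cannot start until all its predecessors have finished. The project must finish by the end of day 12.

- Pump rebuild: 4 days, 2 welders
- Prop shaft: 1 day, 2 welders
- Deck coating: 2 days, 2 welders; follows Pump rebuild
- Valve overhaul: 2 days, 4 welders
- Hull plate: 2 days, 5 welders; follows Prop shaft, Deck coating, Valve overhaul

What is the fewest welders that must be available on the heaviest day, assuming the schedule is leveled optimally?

Early-start (Pump rebuild@1, Prop shaft@1, Deck coating@5, Valve overhaul@1, Hull plate@7) gives peak 8: d1:8  d2:6  d3:2  d4:2  d5:2  d6:2  d7:5  d8:5  d9:0  d10:0  d11:0  d12:0.
Shift Valve overhaul→7, Hull plate→9.
Schedule Pump rebuild@1, Prop shaft@1, Deck coating@5, Valve overhaul@7, Hull plate@9: d1:4  d2:2  d3:2  d4:2  d5:2  d6:2  d7:4  d8:4  d9:5  d10:5  d11:0  d12:0 — peak 5.

5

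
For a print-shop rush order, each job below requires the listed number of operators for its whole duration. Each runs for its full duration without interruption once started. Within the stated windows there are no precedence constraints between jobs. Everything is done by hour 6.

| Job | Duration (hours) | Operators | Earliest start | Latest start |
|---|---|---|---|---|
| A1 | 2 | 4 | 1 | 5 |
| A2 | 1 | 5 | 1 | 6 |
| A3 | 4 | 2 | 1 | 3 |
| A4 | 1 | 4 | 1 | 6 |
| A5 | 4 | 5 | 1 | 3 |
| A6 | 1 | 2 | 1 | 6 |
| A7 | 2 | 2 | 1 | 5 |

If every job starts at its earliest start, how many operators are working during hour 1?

24

At early start, hour 1 has: A1, A2, A3, A4, A5, A6, A7.
Demand: 4 + 5 + 2 + 4 + 5 + 2 + 2 = 24.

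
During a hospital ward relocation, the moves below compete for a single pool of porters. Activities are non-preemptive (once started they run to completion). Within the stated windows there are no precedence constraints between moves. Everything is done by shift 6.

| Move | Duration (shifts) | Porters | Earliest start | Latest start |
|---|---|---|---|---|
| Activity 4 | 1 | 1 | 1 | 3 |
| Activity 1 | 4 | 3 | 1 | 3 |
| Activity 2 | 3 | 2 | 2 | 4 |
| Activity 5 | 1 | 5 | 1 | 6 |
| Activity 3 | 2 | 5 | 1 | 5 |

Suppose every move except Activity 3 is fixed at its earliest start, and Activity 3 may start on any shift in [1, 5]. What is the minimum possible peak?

Activity 3@1: s1:14  s2:10  s3:5  s4:5  s5:0  s6:0 → peak 14
Activity 3@2: s1:9  s2:10  s3:10  s4:5  s5:0  s6:0 → peak 10
Activity 3@3: s1:9  s2:5  s3:10  s4:10  s5:0  s6:0 → peak 10
Activity 3@4: s1:9  s2:5  s3:5  s4:10  s5:5  s6:0 → peak 10
Activity 3@5: s1:9  s2:5  s3:5  s4:5  s5:5  s6:5 → peak 9
Best is Activity 3@5, peak 9.

9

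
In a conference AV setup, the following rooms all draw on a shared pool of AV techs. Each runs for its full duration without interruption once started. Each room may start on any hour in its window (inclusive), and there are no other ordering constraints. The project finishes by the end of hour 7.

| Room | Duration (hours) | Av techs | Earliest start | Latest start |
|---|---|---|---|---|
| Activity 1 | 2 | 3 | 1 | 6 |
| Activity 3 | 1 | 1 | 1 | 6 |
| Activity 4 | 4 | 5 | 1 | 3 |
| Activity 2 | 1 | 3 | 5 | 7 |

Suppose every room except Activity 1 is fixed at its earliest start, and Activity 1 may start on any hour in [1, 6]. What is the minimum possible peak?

Activity 1@1: h1:9  h2:8  h3:5  h4:5  h5:3  h6:0  h7:0 → peak 9
Activity 1@2: h1:6  h2:8  h3:8  h4:5  h5:3  h6:0  h7:0 → peak 8
Activity 1@3: h1:6  h2:5  h3:8  h4:8  h5:3  h6:0  h7:0 → peak 8
Activity 1@4: h1:6  h2:5  h3:5  h4:8  h5:6  h6:0  h7:0 → peak 8
Activity 1@5: h1:6  h2:5  h3:5  h4:5  h5:6  h6:3  h7:0 → peak 6
Activity 1@6: h1:6  h2:5  h3:5  h4:5  h5:3  h6:3  h7:3 → peak 6
Best is Activity 1@5, peak 6.

6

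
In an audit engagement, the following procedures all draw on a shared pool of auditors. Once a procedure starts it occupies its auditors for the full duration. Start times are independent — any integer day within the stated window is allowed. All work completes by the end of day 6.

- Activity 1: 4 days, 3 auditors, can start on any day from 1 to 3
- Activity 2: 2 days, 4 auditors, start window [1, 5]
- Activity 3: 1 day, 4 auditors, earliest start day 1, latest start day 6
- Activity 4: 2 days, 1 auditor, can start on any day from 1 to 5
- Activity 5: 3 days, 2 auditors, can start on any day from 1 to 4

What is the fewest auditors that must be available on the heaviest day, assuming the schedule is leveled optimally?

7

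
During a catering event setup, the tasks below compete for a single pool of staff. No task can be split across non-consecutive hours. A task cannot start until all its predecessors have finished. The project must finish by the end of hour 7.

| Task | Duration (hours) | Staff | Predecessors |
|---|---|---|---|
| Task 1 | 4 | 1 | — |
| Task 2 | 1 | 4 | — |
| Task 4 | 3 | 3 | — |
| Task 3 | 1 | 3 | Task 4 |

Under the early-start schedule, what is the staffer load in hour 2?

At early start, hour 2 has: Task 1, Task 4.
Demand: 1 + 3 = 4.

4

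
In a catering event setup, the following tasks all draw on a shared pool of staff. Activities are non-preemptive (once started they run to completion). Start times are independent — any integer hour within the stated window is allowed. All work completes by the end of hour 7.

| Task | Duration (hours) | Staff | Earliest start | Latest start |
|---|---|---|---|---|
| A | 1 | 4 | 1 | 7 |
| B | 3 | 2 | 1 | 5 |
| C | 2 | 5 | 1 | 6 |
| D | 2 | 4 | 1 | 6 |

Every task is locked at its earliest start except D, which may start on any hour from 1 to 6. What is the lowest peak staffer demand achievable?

11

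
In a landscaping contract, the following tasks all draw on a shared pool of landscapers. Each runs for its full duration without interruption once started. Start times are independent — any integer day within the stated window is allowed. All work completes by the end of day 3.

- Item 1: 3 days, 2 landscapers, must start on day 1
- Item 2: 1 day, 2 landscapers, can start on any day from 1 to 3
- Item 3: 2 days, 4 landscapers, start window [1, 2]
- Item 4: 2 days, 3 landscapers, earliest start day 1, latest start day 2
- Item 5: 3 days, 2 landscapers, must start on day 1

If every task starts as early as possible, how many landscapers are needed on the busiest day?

Early-start schedule: Item 1@1, Item 2@1, Item 3@1, Item 4@1, Item 5@1.
Load per day: day 1: 13, day 2: 11, day 3: 4.
Peak is 13.

13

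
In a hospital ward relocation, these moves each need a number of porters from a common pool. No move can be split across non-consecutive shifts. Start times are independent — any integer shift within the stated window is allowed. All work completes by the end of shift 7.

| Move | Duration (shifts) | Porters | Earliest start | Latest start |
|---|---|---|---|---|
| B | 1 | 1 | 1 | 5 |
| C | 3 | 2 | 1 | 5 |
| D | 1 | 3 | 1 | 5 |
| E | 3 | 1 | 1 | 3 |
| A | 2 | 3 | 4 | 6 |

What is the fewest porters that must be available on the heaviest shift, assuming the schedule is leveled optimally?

3

Early-start (B@1, C@1, D@1, E@1, A@4) gives peak 7: s1:7  s2:3  s3:3  s4:3  s5:3  s6:0  s7:0.
Shift D→5, E→2, A→6.
Schedule B@1, C@1, D@5, E@2, A@6: s1:3  s2:3  s3:3  s4:1  s5:3  s6:3  s7:3 — peak 3.
Total porter-shifts = 19 over 7 shifts ⇒ peak ≥ ⌈19/7⌉ = 3, so 3 is optimal.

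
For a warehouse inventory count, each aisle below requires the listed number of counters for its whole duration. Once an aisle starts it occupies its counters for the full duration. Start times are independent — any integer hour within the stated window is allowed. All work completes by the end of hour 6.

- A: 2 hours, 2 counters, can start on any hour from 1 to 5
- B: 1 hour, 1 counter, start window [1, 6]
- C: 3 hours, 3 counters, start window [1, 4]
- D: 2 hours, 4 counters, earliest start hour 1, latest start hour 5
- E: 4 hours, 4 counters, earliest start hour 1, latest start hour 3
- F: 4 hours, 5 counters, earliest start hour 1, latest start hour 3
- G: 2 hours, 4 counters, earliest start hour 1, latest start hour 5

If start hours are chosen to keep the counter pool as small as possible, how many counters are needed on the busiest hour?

12

Early-start (A@1, B@1, C@1, D@1, E@1, F@1, G@1) gives peak 23: h1:23  h2:22  h3:12  h4:9  h5:0  h6:0.
Shift D→5, E→3, G→5.
Schedule A@1, B@1, C@1, D@5, E@3, F@1, G@5: h1:11  h2:10  h3:12  h4:9  h5:12  h6:12 — peak 12.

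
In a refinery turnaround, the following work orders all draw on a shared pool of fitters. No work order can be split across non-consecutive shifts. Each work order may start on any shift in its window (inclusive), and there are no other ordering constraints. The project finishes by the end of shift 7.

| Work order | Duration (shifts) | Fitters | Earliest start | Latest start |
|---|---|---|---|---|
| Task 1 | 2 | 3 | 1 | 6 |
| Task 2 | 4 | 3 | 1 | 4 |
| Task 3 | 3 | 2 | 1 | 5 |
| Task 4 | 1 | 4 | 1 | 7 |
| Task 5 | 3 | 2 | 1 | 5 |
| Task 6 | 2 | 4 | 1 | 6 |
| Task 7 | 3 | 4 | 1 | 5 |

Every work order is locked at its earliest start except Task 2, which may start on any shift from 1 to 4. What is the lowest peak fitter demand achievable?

19

Task 2@1: s1:22  s2:18  s3:11  s4:3  s5:0  s6:0  s7:0 → peak 22
Task 2@2: s1:19  s2:18  s3:11  s4:3  s5:3  s6:0  s7:0 → peak 19
Task 2@3: s1:19  s2:15  s3:11  s4:3  s5:3  s6:3  s7:0 → peak 19
Task 2@4: s1:19  s2:15  s3:8  s4:3  s5:3  s6:3  s7:3 → peak 19
Best is Task 2@2, peak 19.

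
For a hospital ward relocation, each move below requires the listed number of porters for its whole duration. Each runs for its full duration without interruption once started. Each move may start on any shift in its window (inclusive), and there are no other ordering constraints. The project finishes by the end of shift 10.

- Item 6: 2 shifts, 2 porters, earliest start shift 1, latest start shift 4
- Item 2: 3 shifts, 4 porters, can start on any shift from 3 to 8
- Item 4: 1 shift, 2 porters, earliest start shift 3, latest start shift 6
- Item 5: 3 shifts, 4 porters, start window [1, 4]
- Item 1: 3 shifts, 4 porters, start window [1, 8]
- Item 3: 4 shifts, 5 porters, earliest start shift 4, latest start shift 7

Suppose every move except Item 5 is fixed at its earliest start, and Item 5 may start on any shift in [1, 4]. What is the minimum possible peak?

Item 5@1: s1:10  s2:10  s3:14  s4:9  s5:9  s6:5  s7:5  s8:0  s9:0  s10:0 → peak 14
Item 5@2: s1:6  s2:10  s3:14  s4:13  s5:9  s6:5  s7:5  s8:0  s9:0  s10:0 → peak 14
Item 5@3: s1:6  s2:6  s3:14  s4:13  s5:13  s6:5  s7:5  s8:0  s9:0  s10:0 → peak 14
Item 5@4: s1:6  s2:6  s3:10  s4:13  s5:13  s6:9  s7:5  s8:0  s9:0  s10:0 → peak 13
Best is Item 5@4, peak 13.

13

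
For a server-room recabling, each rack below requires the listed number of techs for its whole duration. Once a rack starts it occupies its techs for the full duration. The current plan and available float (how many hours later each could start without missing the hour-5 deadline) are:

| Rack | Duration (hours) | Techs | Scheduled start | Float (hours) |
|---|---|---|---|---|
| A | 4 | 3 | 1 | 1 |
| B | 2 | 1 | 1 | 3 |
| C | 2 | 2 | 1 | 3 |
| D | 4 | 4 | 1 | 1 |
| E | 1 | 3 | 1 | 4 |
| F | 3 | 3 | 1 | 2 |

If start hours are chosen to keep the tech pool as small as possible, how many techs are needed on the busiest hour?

Early-start (A@1, B@1, C@1, D@1, E@1, F@1) gives peak 16: h1:16  h2:13  h3:10  h4:7  h5:0.
Shift E→5, F→3.
Schedule A@1, B@1, C@1, D@1, E@5, F@3: h1:10  h2:10  h3:10  h4:10  h5:6 — peak 10.
Total tech-hours = 46 over 5 hours ⇒ peak ≥ ⌈46/5⌉ = 10, so 10 is optimal.

10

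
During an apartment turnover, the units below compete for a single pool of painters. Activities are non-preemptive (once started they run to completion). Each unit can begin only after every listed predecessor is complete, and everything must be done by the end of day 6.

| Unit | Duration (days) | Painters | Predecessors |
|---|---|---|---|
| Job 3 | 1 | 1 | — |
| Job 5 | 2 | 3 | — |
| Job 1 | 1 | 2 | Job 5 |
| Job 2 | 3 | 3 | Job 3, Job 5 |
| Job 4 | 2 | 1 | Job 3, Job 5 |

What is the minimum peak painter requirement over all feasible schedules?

Early-start (Job 3@1, Job 5@1, Job 1@3, Job 2@3, Job 4@3) gives peak 6: d1:4  d2:3  d3:6  d4:4  d5:3  d6:0.
Shift Job 2→4.
Schedule Job 3@1, Job 5@1, Job 1@3, Job 2@4, Job 4@3: d1:4  d2:3  d3:3  d4:4  d5:3  d6:3 — peak 4.
Total painter-days = 20 over 6 days ⇒ peak ≥ ⌈20/6⌉ = 4, so 4 is optimal.

4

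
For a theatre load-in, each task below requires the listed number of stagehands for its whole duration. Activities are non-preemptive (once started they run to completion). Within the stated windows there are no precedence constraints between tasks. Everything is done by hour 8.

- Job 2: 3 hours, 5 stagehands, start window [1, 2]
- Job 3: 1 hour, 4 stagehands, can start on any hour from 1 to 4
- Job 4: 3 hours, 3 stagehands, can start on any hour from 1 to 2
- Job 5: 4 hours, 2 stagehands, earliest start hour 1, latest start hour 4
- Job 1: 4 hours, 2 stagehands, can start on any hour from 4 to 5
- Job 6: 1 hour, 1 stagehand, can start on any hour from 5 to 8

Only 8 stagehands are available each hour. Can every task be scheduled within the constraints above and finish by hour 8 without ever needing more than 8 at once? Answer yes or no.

Schedule Job 2@1, Job 3@4, Job 4@1, Job 5@4, Job 1@4, Job 6@5: h1:8  h2:8  h3:8  h4:8  h5:5  h6:4  h7:4  h8:0 — peak 8 ≤ 8.

yes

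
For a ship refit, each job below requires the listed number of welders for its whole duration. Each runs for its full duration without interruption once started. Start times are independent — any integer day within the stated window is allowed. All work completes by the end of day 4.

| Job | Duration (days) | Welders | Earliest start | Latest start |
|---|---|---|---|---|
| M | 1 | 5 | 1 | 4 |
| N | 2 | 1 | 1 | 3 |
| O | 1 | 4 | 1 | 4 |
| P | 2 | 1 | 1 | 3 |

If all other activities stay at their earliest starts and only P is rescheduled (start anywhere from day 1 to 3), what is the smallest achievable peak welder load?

10

P@1: d1:11  d2:2  d3:0  d4:0 → peak 11
P@2: d1:10  d2:2  d3:1  d4:0 → peak 10
P@3: d1:10  d2:1  d3:1  d4:1 → peak 10
Best is P@2, peak 10.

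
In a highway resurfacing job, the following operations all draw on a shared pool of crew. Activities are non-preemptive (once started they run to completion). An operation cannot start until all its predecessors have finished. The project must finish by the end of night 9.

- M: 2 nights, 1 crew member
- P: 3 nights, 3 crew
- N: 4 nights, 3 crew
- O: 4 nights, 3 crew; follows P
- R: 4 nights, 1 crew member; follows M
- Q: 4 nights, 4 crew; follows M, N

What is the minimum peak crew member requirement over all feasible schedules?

Schedule M@1, P@1, N@1, O@4, R@3, Q@5: n1:7  n2:7  n3:7  n4:7  n5:8  n6:8  n7:7  n8:4  n9:0 — peak 8.

8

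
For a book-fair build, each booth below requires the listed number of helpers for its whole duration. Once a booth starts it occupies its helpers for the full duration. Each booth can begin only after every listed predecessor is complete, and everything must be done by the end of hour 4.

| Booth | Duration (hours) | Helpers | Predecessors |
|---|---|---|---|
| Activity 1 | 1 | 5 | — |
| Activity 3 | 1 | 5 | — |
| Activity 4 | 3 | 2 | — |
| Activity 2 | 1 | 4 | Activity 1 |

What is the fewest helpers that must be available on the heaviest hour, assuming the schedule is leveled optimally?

Early-start (Activity 1@1, Activity 3@1, Activity 4@1, Activity 2@2) gives peak 12: h1:12  h2:6  h3:2  h4:0.
Shift Activity 3→2, Activity 2→3.
Schedule Activity 1@1, Activity 3@2, Activity 4@1, Activity 2@3: h1:7  h2:7  h3:6  h4:0 — peak 7.

7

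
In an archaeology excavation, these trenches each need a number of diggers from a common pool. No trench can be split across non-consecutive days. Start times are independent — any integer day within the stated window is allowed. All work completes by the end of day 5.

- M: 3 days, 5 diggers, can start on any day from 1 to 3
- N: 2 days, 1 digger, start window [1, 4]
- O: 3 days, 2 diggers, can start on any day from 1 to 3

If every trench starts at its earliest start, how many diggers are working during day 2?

8

At early start, day 2 has: M, N, O.
Demand: 5 + 1 + 2 = 8.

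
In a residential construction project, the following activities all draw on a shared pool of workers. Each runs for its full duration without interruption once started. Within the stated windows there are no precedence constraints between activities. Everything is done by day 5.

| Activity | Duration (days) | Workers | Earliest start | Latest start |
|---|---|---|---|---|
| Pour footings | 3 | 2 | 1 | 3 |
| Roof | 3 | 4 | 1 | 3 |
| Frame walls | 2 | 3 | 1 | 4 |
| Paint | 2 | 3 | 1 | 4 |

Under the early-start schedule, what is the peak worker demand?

Early-start schedule: Pour footings@1, Roof@1, Frame walls@1, Paint@1.
Load per day: day 1: 12, day 2: 12, day 3: 6, day 4: 0, day 5: 0.
Peak is 12.

12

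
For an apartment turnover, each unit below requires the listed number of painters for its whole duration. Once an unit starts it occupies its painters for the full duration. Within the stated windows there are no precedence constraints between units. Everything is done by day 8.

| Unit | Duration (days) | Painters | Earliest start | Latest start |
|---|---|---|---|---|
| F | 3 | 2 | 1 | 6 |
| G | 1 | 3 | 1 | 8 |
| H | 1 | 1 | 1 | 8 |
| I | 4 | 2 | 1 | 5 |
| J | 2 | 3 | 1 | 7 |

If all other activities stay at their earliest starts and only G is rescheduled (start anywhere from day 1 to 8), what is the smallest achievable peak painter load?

8

G@1: d1:11  d2:7  d3:4  d4:2  d5:0  d6:0  d7:0  d8:0 → peak 11
G@2: d1:8  d2:10  d3:4  d4:2  d5:0  d6:0  d7:0  d8:0 → peak 10
G@3: d1:8  d2:7  d3:7  d4:2  d5:0  d6:0  d7:0  d8:0 → peak 8
G@4: d1:8  d2:7  d3:4  d4:5  d5:0  d6:0  d7:0  d8:0 → peak 8
G@5: d1:8  d2:7  d3:4  d4:2  d5:3  d6:0  d7:0  d8:0 → peak 8
G@6: d1:8  d2:7  d3:4  d4:2  d5:0  d6:3  d7:0  d8:0 → peak 8
G@7: d1:8  d2:7  d3:4  d4:2  d5:0  d6:0  d7:3  d8:0 → peak 8
G@8: d1:8  d2:7  d3:4  d4:2  d5:0  d6:0  d7:0  d8:3 → peak 8
Best is G@3, peak 8.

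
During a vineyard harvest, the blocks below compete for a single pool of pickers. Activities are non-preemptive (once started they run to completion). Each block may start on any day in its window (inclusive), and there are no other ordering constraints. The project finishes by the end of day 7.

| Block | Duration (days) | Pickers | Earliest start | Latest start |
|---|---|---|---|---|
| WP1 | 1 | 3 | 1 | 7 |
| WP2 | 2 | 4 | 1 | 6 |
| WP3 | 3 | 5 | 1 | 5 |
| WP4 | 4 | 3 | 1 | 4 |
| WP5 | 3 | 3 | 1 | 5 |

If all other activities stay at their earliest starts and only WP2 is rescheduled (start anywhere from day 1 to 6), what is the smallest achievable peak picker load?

14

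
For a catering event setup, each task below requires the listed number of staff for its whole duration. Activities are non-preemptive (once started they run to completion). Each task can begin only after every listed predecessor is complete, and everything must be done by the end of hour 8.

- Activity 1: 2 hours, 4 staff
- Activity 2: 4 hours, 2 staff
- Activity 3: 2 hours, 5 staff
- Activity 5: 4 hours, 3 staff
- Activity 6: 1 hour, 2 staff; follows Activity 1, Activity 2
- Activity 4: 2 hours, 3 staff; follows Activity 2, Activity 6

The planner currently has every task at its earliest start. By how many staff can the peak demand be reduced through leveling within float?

Early-start peak: h1:14  h2:14  h3:5  h4:5  h5:2  h6:3  h7:3  h8:0 ⇒ 14.
Leveled (Activity 1@1, Activity 2@1, Activity 3@3, Activity 5@5, Activity 6@5, Activity 4@6): h1:6  h2:6  h3:7  h4:7  h5:5  h6:6  h7:6  h8:3 ⇒ 7.
Reduction 14 − 7 = 7.

7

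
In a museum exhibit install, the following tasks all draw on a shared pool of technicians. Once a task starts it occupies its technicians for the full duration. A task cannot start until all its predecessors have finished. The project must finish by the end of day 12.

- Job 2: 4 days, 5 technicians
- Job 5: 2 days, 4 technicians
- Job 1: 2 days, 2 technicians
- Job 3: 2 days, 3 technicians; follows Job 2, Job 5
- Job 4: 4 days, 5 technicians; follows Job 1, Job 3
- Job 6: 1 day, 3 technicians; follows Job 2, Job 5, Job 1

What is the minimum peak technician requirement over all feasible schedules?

6

Early-start (Job 2@1, Job 5@1, Job 1@1, Job 3@5, Job 4@7, Job 6@5) gives peak 11: d1:11  d2:11  d3:5  d4:5  d5:6  d6:3  d7:5  d8:5  d9:5  d10:5  d11:0  d12:0.
Shift Job 5→5, Job 1→5, Job 3→7, Job 4→9, Job 6→7.
Schedule Job 2@1, Job 5@5, Job 1@5, Job 3@7, Job 4@9, Job 6@7: d1:5  d2:5  d3:5  d4:5  d5:6  d6:6  d7:6  d8:3  d9:5  d10:5  d11:5  d12:5 — peak 6.
Total technician-days = 61 over 12 days ⇒ peak ≥ ⌈61/12⌉ = 6, so 6 is optimal.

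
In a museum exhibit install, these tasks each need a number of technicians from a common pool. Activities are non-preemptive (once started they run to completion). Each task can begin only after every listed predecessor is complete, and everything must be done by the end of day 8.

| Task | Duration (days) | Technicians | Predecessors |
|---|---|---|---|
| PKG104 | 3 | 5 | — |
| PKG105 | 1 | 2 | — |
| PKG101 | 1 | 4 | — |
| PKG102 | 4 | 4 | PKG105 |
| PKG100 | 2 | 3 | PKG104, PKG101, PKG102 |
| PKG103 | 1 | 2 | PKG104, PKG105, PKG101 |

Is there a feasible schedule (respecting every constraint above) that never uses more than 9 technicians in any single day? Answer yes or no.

yes

Schedule PKG104@1, PKG105@1, PKG101@2, PKG102@3, PKG100@7, PKG103@4: d1:7  d2:9  d3:9  d4:6  d5:4  d6:4  d7:3  d8:3 — peak 9 ≤ 9.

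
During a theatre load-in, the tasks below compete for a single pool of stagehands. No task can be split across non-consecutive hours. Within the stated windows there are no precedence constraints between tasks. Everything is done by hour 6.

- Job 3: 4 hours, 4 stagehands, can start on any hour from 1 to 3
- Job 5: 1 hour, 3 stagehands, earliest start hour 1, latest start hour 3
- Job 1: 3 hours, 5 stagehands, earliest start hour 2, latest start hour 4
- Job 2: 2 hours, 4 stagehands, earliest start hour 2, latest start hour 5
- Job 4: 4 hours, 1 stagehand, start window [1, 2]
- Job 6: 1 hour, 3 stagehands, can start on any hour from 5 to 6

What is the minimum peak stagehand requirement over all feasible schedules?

10

Early-start (Job 3@1, Job 5@1, Job 1@2, Job 2@2, Job 4@1, Job 6@5) gives peak 14: h1:8  h2:14  h3:14  h4:10  h5:3  h6:0.
Shift Job 2→5.
Schedule Job 3@1, Job 5@1, Job 1@2, Job 2@5, Job 4@1, Job 6@5: h1:8  h2:10  h3:10  h4:10  h5:7  h6:4 — peak 10.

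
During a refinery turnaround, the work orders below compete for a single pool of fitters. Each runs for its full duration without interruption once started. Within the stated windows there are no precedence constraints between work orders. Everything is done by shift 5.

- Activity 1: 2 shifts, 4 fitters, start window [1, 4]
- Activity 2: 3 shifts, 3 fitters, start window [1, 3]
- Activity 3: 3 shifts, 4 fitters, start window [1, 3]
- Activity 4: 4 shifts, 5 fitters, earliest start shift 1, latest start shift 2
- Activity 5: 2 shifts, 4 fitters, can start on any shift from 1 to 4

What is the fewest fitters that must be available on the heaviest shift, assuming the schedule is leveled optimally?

Early-start (Activity 1@1, Activity 2@1, Activity 3@1, Activity 4@1, Activity 5@1) gives peak 20: s1:20  s2:20  s3:12  s4:5  s5:0.
Shift Activity 3→3, Activity 5→4.
Schedule Activity 1@1, Activity 2@1, Activity 3@3, Activity 4@1, Activity 5@4: s1:12  s2:12  s3:12  s4:13  s5:8 — peak 13.

13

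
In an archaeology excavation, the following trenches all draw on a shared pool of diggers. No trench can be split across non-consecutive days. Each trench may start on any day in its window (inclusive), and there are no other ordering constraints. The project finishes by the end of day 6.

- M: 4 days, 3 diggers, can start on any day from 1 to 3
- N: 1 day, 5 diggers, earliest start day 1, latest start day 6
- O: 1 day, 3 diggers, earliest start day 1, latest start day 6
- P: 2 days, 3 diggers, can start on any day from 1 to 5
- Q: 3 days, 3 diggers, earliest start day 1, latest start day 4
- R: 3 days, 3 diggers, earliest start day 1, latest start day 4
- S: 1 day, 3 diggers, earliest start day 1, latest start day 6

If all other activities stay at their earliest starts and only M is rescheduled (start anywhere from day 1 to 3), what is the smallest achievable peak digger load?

20

M@1: d1:23  d2:12  d3:9  d4:3  d5:0  d6:0 → peak 23
M@2: d1:20  d2:12  d3:9  d4:3  d5:3  d6:0 → peak 20
M@3: d1:20  d2:9  d3:9  d4:3  d5:3  d6:3 → peak 20
Best is M@2, peak 20.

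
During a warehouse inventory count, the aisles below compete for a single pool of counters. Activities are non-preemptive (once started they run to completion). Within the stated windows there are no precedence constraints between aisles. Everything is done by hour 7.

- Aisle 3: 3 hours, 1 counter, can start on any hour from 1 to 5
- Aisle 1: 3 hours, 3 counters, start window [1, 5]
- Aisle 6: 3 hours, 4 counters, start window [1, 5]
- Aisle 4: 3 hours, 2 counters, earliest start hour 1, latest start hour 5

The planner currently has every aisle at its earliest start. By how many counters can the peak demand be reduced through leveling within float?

Early-start peak: h1:10  h2:10  h3:10  h4:0  h5:0  h6:0  h7:0 ⇒ 10.
Leveled (Aisle 3@1, Aisle 1@4, Aisle 6@1, Aisle 4@4): h1:5  h2:5  h3:5  h4:5  h5:5  h6:5  h7:0 ⇒ 5.
Reduction 10 − 5 = 5.

5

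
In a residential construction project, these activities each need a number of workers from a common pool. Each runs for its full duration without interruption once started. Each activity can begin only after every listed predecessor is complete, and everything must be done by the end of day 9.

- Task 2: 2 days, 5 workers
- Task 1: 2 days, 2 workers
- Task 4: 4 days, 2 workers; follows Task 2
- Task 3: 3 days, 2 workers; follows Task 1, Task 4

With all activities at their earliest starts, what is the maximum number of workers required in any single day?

7

Early-start schedule: Task 2@1, Task 1@1, Task 4@3, Task 3@7.
Load per day: day 1: 7, day 2: 7, day 3: 2, day 4: 2, day 5: 2, day 6: 2, day 7: 2, day 8: 2, day 9: 2.
Peak is 7.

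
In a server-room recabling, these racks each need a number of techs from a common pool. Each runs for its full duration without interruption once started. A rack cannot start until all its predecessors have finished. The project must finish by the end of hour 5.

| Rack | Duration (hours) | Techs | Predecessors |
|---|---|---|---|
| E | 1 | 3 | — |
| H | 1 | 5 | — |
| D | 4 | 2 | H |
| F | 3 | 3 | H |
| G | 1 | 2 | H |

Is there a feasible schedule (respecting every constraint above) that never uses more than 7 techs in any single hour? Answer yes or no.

yes

Schedule E@2, H@1, D@2, F@3, G@2: h1:5  h2:7  h3:5  h4:5  h5:5 — peak 7 ≤ 7.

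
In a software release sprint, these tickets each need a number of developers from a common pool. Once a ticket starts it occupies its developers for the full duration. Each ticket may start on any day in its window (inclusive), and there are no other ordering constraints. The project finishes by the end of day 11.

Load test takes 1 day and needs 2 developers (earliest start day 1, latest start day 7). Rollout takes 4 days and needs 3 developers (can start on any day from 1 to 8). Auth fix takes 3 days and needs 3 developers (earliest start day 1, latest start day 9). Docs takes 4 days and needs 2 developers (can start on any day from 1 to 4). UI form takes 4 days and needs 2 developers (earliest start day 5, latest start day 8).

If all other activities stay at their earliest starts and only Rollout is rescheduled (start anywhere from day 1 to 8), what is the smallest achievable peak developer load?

7

Rollout@1: d1:10  d2:8  d3:8  d4:5  d5:2  d6:2  d7:2  d8:2  d9:0  d10:0  d11:0 → peak 10
Rollout@2: d1:7  d2:8  d3:8  d4:5  d5:5  d6:2  d7:2  d8:2  d9:0  d10:0  d11:0 → peak 8
Rollout@3: d1:7  d2:5  d3:8  d4:5  d5:5  d6:5  d7:2  d8:2  d9:0  d10:0  d11:0 → peak 8
Rollout@4: d1:7  d2:5  d3:5  d4:5  d5:5  d6:5  d7:5  d8:2  d9:0  d10:0  d11:0 → peak 7
Rollout@5: d1:7  d2:5  d3:5  d4:2  d5:5  d6:5  d7:5  d8:5  d9:0  d10:0  d11:0 → peak 7
Rollout@6: d1:7  d2:5  d3:5  d4:2  d5:2  d6:5  d7:5  d8:5  d9:3  d10:0  d11:0 → peak 7
Rollout@7: d1:7  d2:5  d3:5  d4:2  d5:2  d6:2  d7:5  d8:5  d9:3  d10:3  d11:0 → peak 7
Rollout@8: d1:7  d2:5  d3:5  d4:2  d5:2  d6:2  d7:2  d8:5  d9:3  d10:3  d11:3 → peak 7
Best is Rollout@4, peak 7.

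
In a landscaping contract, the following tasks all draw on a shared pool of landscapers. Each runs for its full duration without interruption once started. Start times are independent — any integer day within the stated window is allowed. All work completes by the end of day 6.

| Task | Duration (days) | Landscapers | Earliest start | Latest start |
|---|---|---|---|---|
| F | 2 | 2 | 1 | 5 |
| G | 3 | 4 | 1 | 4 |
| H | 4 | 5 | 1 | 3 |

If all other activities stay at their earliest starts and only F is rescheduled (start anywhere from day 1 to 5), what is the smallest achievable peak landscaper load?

9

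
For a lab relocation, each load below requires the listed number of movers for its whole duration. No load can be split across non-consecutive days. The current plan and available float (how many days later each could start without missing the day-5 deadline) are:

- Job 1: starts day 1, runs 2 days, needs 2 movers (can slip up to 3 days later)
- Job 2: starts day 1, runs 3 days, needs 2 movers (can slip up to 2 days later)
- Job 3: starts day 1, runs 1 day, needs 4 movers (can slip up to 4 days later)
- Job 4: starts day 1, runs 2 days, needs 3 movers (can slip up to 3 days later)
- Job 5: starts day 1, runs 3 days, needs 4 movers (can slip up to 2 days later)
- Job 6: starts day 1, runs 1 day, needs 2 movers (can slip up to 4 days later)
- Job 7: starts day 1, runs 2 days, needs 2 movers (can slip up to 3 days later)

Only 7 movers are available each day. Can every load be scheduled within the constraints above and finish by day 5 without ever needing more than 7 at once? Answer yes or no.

Total mover-days = 38; over 5 days the average is 38/5 > 7, so some day must exceed 7.

no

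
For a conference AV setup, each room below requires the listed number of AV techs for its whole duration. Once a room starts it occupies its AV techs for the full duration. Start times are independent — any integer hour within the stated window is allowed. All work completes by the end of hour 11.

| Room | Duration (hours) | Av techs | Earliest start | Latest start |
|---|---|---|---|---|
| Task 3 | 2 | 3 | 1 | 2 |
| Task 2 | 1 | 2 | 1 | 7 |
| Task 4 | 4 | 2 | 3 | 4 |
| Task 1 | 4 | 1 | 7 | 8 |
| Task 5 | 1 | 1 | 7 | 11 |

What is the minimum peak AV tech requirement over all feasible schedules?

3

Early-start (Task 3@1, Task 2@1, Task 4@3, Task 1@7, Task 5@7) gives peak 5: h1:5  h2:3  h3:2  h4:2  h5:2  h6:2  h7:2  h8:1  h9:1  h10:1  h11:0.
Shift Task 2→3, Task 4→4, Task 5→8.
Schedule Task 3@1, Task 2@3, Task 4@4, Task 1@7, Task 5@8: h1:3  h2:3  h3:2  h4:2  h5:2  h6:2  h7:3  h8:2  h9:1  h10:1  h11:0 — peak 3.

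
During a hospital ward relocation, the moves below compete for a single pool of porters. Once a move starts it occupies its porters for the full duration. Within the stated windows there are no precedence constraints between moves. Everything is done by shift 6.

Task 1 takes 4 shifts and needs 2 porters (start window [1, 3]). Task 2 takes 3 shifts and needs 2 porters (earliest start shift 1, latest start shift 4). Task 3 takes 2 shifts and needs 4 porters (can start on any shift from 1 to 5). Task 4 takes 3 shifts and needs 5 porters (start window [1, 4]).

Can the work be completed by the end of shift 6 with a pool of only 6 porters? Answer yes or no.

Total porter-shifts = 37; over 6 shifts the average is 37/6 > 6, so some shift must exceed 6.

no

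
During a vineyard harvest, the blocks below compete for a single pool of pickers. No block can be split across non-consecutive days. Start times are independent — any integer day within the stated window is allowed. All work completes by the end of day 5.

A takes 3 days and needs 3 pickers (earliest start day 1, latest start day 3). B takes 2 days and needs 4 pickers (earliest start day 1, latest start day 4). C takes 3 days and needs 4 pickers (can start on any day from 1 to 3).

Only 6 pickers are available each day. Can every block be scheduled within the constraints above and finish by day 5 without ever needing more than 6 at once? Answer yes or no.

The minimum achievable peak is 7; 6 < 7, so no feasible schedule stays within the cap.

no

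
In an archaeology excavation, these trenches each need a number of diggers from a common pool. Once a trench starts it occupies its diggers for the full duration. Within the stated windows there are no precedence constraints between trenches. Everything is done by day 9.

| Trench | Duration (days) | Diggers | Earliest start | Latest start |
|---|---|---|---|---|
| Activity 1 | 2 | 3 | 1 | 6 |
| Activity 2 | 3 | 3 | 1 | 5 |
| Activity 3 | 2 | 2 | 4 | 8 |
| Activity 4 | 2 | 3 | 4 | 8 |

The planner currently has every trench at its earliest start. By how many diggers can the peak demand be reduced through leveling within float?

Early-start peak: d1:6  d2:6  d3:3  d4:5  d5:5  d6:0  d7:0  d8:0  d9:0 ⇒ 6.
Leveled (Activity 1@1, Activity 2@3, Activity 3@6, Activity 4@8): d1:3  d2:3  d3:3  d4:3  d5:3  d6:2  d7:2  d8:3  d9:3 ⇒ 3.
Reduction 6 − 3 = 3.

3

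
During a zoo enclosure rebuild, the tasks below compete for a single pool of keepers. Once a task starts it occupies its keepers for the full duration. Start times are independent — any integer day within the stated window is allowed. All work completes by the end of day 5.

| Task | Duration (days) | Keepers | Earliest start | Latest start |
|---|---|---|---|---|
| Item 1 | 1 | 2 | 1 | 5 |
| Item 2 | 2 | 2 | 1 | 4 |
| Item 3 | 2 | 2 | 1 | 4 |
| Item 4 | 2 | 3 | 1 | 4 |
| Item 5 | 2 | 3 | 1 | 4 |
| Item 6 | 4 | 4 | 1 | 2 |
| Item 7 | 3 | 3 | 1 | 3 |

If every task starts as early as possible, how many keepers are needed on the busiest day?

19

Early-start schedule: Item 1@1, Item 2@1, Item 3@1, Item 4@1, Item 5@1, Item 6@1, Item 7@1.
Load per day: day 1: 19, day 2: 17, day 3: 7, day 4: 4, day 5: 0.
Peak is 19.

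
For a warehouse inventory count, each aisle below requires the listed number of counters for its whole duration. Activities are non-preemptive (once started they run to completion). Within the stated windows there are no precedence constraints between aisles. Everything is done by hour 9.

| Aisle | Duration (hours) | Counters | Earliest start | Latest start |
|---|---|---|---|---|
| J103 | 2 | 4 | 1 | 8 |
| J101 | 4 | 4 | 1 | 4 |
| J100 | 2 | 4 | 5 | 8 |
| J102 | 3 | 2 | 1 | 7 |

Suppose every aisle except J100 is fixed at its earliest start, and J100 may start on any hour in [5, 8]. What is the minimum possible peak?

J100@5: h1:10  h2:10  h3:6  h4:4  h5:4  h6:4  h7:0  h8:0  h9:0 → peak 10
J100@6: h1:10  h2:10  h3:6  h4:4  h5:0  h6:4  h7:4  h8:0  h9:0 → peak 10
J100@7: h1:10  h2:10  h3:6  h4:4  h5:0  h6:0  h7:4  h8:4  h9:0 → peak 10
J100@8: h1:10  h2:10  h3:6  h4:4  h5:0  h6:0  h7:0  h8:4  h9:4 → peak 10
Best is J100@5, peak 10.

10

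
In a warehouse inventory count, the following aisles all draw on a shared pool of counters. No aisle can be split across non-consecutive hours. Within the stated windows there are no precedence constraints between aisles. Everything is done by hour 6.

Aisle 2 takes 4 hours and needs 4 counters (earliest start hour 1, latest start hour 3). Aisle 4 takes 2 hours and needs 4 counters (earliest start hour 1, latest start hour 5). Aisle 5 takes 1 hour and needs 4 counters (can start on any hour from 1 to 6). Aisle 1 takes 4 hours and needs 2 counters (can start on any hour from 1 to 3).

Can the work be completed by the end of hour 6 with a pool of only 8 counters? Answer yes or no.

yes

Schedule Aisle 2@1, Aisle 4@1, Aisle 5@5, Aisle 1@3: h1:8  h2:8  h3:6  h4:6  h5:6  h6:2 — peak 8 ≤ 8.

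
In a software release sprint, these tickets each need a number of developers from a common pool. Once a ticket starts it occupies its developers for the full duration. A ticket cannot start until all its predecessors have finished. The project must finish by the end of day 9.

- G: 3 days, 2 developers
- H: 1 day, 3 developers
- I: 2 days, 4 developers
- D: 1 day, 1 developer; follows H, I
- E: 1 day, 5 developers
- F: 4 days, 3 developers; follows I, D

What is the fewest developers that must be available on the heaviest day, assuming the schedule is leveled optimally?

Early-start (G@1, H@1, I@1, D@3, E@1, F@4) gives peak 14: d1:14  d2:6  d3:3  d4:3  d5:3  d6:3  d7:3  d8:0  d9:0.
Shift G→3, H→3, D→4, E→9, F→5.
Schedule G@3, H@3, I@1, D@4, E@9, F@5: d1:4  d2:4  d3:5  d4:3  d5:5  d6:3  d7:3  d8:3  d9:5 — peak 5.

5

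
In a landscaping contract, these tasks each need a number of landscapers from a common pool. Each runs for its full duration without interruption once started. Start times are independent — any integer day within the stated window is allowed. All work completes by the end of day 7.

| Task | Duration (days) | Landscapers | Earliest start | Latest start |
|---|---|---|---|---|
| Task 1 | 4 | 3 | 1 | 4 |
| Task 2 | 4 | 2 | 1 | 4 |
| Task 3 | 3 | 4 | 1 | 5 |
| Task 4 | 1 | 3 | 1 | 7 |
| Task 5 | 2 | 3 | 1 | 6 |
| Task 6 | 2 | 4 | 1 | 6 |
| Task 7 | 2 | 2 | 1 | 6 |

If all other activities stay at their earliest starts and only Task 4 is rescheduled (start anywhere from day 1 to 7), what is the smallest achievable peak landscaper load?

18

Task 4@1: d1:21  d2:18  d3:9  d4:5  d5:0  d6:0  d7:0 → peak 21
Task 4@2: d1:18  d2:21  d3:9  d4:5  d5:0  d6:0  d7:0 → peak 21
Task 4@3: d1:18  d2:18  d3:12  d4:5  d5:0  d6:0  d7:0 → peak 18
Task 4@4: d1:18  d2:18  d3:9  d4:8  d5:0  d6:0  d7:0 → peak 18
Task 4@5: d1:18  d2:18  d3:9  d4:5  d5:3  d6:0  d7:0 → peak 18
Task 4@6: d1:18  d2:18  d3:9  d4:5  d5:0  d6:3  d7:0 → peak 18
Task 4@7: d1:18  d2:18  d3:9  d4:5  d5:0  d6:0  d7:3 → peak 18
Best is Task 4@3, peak 18.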